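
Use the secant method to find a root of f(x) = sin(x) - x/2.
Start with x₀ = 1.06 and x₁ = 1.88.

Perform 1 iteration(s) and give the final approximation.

f(x) = sin(x) - x/2
x₀ = 1.06, x₁ = 1.88

Secant formula: x_{n+1} = x_n - f(x_n)(x_n - x_{n-1})/(f(x_n) - f(x_{n-1}))

Iteration 1:
  f(1.060000) = 0.342355
  f(1.880000) = 0.012576
  x_2 = 1.880000 - 0.012576×(1.880000 - 1.060000)/(0.012576 - 0.342355)
       = 1.911271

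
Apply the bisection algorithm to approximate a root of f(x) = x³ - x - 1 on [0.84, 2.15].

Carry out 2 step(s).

f(x) = x³ - x - 1
Initial interval: [0.84, 2.15]

Iteration 1:
  c_1 = (0.840000 + 2.150000)/2 = 1.495000
  f(c_1) = f(1.495000) = 0.846362
  f(a) × f(c) < 0, new interval: [0.840000, 1.495000]
Iteration 2:
  c_2 = (0.840000 + 1.495000)/2 = 1.167500
  f(c_2) = f(1.167500) = -0.576132
  f(a) × f(c) ≥ 0, new interval: [1.167500, 1.495000]

After 2 iteration(s), the approximation is c_2 = 1.167500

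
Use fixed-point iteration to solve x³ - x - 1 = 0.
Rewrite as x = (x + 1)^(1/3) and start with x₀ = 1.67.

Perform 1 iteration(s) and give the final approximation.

Equation: x³ - x - 1 = 0
Fixed-point form: x = (x + 1)^(1/3)
x₀ = 1.67

x_1 = g(1.670000) = 1.387300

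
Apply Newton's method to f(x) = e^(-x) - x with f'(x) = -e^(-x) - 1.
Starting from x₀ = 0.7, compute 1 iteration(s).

f(x) = e^(-x) - x
f'(x) = -e^(-x) - 1
x₀ = 0.7

Newton-Raphson formula: x_{n+1} = x_n - f(x_n)/f'(x_n)

Iteration 1:
  f(0.700000) = -0.203415
  f'(0.700000) = -1.496585
  x_1 = 0.700000 - (-0.203415)/(-1.496585) = 0.564081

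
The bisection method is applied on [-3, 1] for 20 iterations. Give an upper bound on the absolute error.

Bisection error bound: |error| ≤ (b-a)/2^n
|error| ≤ (1 - (-3))/2^20 = 4/2^20
|error| ≤ 0.0000038147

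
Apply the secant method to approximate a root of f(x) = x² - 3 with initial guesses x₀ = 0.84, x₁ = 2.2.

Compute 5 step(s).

f(x) = x² - 3
x₀ = 0.84, x₁ = 2.2

Secant formula: x_{n+1} = x_n - f(x_n)(x_n - x_{n-1})/(f(x_n) - f(x_{n-1}))

Iteration 1:
  f(0.840000) = -2.294400
  f(2.200000) = 1.840000
  x_2 = 2.200000 - 1.840000×(2.200000 - 0.840000)/(1.840000 - (-2.294400))
       = 1.594737
Iteration 2:
  f(2.200000) = 1.840000
  f(1.594737) = -0.456814
  x_3 = 1.594737 - (-0.456814)×(1.594737 - 2.200000)/(-0.456814 - 1.840000)
       = 1.715118
Iteration 3:
  f(1.594737) = -0.456814
  f(1.715118) = -0.058371
  x_4 = 1.715118 - (-0.058371)×(1.715118 - 1.594737)/(-0.058371 - (-0.456814))
       = 1.732753
Iteration 4:
  f(1.715118) = -0.058371
  f(1.732753) = 0.002434
  x_5 = 1.732753 - 0.002434×(1.732753 - 1.715118)/(0.002434 - (-0.058371))
       = 1.732047
Iteration 5:
  f(1.732753) = 0.002434
  f(1.732047) = -0.000012
  x_6 = 1.732047 - (-0.000012)×(1.732047 - 1.732753)/(-0.000012 - 0.002434)
       = 1.732051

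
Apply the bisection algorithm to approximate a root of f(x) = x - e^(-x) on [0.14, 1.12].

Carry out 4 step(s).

f(x) = x - e^(-x)
Initial interval: [0.14, 1.12]

Iteration 1:
  c_1 = (0.140000 + 1.120000)/2 = 0.630000
  f(c_1) = f(0.630000) = 0.097408
  f(a) × f(c) < 0, new interval: [0.140000, 0.630000]
Iteration 2:
  c_2 = (0.140000 + 0.630000)/2 = 0.385000
  f(c_2) = f(0.385000) = -0.295451
  f(a) × f(c) ≥ 0, new interval: [0.385000, 0.630000]
Iteration 3:
  c_3 = (0.385000 + 0.630000)/2 = 0.507500
  f(c_3) = f(0.507500) = -0.094499
  f(a) × f(c) ≥ 0, new interval: [0.507500, 0.630000]
Iteration 4:
  c_4 = (0.507500 + 0.630000)/2 = 0.568750
  f(c_4) = f(0.568750) = 0.002517
  f(a) × f(c) < 0, new interval: [0.507500, 0.568750]

After 4 iteration(s), the approximation is c_4 = 0.568750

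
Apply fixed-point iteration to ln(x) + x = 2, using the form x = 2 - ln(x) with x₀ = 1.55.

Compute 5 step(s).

Equation: ln(x) + x = 2
Fixed-point form: x = 2 - ln(x)
x₀ = 1.55

x_1 = g(1.550000) = 1.561745
x_2 = g(1.561745) = 1.554196
x_3 = g(1.554196) = 1.559042
x_4 = g(1.559042) = 1.555929
x_5 = g(1.555929) = 1.557927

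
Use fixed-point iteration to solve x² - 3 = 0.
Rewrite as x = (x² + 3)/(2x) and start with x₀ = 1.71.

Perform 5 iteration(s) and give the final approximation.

Equation: x² - 3 = 0
Fixed-point form: x = (x² + 3)/(2x)
x₀ = 1.71

x_1 = g(1.710000) = 1.732193
x_2 = g(1.732193) = 1.732051
x_3 = g(1.732051) = 1.732051
x_4 = g(1.732051) = 1.732051
x_5 = g(1.732051) = 1.732051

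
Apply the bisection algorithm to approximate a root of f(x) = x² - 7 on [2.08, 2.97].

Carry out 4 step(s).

f(x) = x² - 7
Initial interval: [2.08, 2.97]

Iteration 1:
  c_1 = (2.080000 + 2.970000)/2 = 2.525000
  f(c_1) = f(2.525000) = -0.624375
  f(a) × f(c) ≥ 0, new interval: [2.525000, 2.970000]
Iteration 2:
  c_2 = (2.525000 + 2.970000)/2 = 2.747500
  f(c_2) = f(2.747500) = 0.548756
  f(a) × f(c) < 0, new interval: [2.525000, 2.747500]
Iteration 3:
  c_3 = (2.525000 + 2.747500)/2 = 2.636250
  f(c_3) = f(2.636250) = -0.050186
  f(a) × f(c) ≥ 0, new interval: [2.636250, 2.747500]
Iteration 4:
  c_4 = (2.636250 + 2.747500)/2 = 2.691875
  f(c_4) = f(2.691875) = 0.246191
  f(a) × f(c) < 0, new interval: [2.636250, 2.691875]

After 4 iteration(s), the approximation is c_4 = 2.691875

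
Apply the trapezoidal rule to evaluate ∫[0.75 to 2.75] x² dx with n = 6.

f(x) = x²
a = 0.75, b = 2.75, n = 6
h = (b - a)/n = 0.333333

Trapezoidal rule: (h/2)[f(x₀) + 2f(x₁) + 2f(x₂) + ... + f(xₙ)]

x_0 = 0.7500, f(x_0) = 0.562500, coefficient = 1
x_1 = 1.0833, f(x_1) = 1.173611, coefficient = 2
x_2 = 1.4167, f(x_2) = 2.006944, coefficient = 2
x_3 = 1.7500, f(x_3) = 3.062500, coefficient = 2
x_4 = 2.0833, f(x_4) = 4.340278, coefficient = 2
x_5 = 2.4167, f(x_5) = 5.840278, coefficient = 2
x_6 = 2.7500, f(x_6) = 7.562500, coefficient = 1

I ≈ (0.333333/2) × 40.972222 = 6.828704
Exact value: 6.791667
Error: 0.037037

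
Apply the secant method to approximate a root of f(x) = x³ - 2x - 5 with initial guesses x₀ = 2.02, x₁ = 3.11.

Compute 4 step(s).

f(x) = x³ - 2x - 5
x₀ = 2.02, x₁ = 3.11

Secant formula: x_{n+1} = x_n - f(x_n)(x_n - x_{n-1})/(f(x_n) - f(x_{n-1}))

Iteration 1:
  f(2.020000) = -0.797592
  f(3.110000) = 18.860231
  x_2 = 3.110000 - 18.860231×(3.110000 - 2.020000)/(18.860231 - (-0.797592))
       = 2.064225
Iteration 2:
  f(3.110000) = 18.860231
  f(2.064225) = -0.332732
  x_3 = 2.064225 - (-0.332732)×(2.064225 - 3.110000)/(-0.332732 - 18.860231)
       = 2.082355
Iteration 3:
  f(2.064225) = -0.332732
  f(2.082355) = -0.135196
  x_4 = 2.082355 - (-0.135196)×(2.082355 - 2.064225)/(-0.135196 - (-0.332732))
       = 2.094763
Iteration 4:
  f(2.082355) = -0.135196
  f(2.094763) = 0.002365
  x_5 = 2.094763 - 0.002365×(2.094763 - 2.082355)/(0.002365 - (-0.135196))
       = 2.094550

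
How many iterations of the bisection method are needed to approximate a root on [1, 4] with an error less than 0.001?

We need (b-a)/2^n ≤ 0.001
(4 - 1)/2^n ≤ 0.001
3/2^n ≤ 0.001
2^n ≥ 3000
n ≥ log₂(3000) = 11.55
n ≥ 12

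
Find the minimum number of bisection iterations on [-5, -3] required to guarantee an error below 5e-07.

We need (b-a)/2^n ≤ 5e-07
(-3 - (-5))/2^n ≤ 5e-07
2/2^n ≤ 5e-07
2^n ≥ 4000000
n ≥ log₂(4000000) = 21.93
n ≥ 22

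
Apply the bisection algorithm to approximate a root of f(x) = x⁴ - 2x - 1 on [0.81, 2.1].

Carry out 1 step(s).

f(x) = x⁴ - 2x - 1
Initial interval: [0.81, 2.1]

Iteration 1:
  c_1 = (0.810000 + 2.100000)/2 = 1.455000
  f(c_1) = f(1.455000) = 0.571795
  f(a) × f(c) < 0, new interval: [0.810000, 1.455000]

After 1 iteration(s), the approximation is c_1 = 1.455000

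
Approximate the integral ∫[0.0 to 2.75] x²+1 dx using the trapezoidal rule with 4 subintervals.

f(x) = x²+1
a = 0.0, b = 2.75, n = 4
h = (b - a)/n = 0.687500

Trapezoidal rule: (h/2)[f(x₀) + 2f(x₁) + 2f(x₂) + ... + f(xₙ)]

x_0 = 0.0000, f(x_0) = 1.000000, coefficient = 1
x_1 = 0.6875, f(x_1) = 1.472656, coefficient = 2
x_2 = 1.3750, f(x_2) = 2.890625, coefficient = 2
x_3 = 2.0625, f(x_3) = 5.253906, coefficient = 2
x_4 = 2.7500, f(x_4) = 8.562500, coefficient = 1

I ≈ (0.687500/2) × 28.796875 = 9.898926
Exact value: 9.682292
Error: 0.216634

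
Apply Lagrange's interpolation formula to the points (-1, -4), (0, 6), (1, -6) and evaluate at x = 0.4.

Lagrange interpolation formula:
P(x) = Σ yᵢ × Lᵢ(x)
where Lᵢ(x) = Π_{j≠i} (x - xⱼ)/(xᵢ - xⱼ)

L_0(0.4) = (0.4 - 0)/(-1 - 0) × (0.4 - 1)/(-1 - 1) = -0.120000
L_1(0.4) = (0.4 - (-1))/(0 - (-1)) × (0.4 - 1)/(0 - 1) = 0.840000
L_2(0.4) = (0.4 - (-1))/(1 - (-1)) × (0.4 - 0)/(1 - 0) = 0.280000

P(0.4) = (-4)×L_0(0.4) + 6×L_1(0.4) + (-6)×L_2(0.4)
P(0.4) = 3.840000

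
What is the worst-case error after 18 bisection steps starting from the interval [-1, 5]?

Bisection error bound: |error| ≤ (b-a)/2^n
|error| ≤ (5 - (-1))/2^18 = 6/2^18
|error| ≤ 0.0000228882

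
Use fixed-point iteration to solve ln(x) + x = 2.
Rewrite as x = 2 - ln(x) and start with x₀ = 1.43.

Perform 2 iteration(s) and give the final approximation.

Equation: ln(x) + x = 2
Fixed-point form: x = 2 - ln(x)
x₀ = 1.43

x_1 = g(1.430000) = 1.642326
x_2 = g(1.642326) = 1.503887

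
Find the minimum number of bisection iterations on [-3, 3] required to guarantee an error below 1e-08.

We need (b-a)/2^n ≤ 1e-08
(3 - (-3))/2^n ≤ 1e-08
6/2^n ≤ 1e-08
2^n ≥ 600000000
n ≥ log₂(600000000) = 29.16
n ≥ 30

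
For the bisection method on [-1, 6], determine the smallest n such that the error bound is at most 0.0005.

We need (b-a)/2^n ≤ 0.0005
(6 - (-1))/2^n ≤ 0.0005
7/2^n ≤ 0.0005
2^n ≥ 14000
n ≥ log₂(14000) = 13.77
n ≥ 14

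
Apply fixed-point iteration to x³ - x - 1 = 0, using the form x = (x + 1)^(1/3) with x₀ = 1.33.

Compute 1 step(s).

Equation: x³ - x - 1 = 0
Fixed-point form: x = (x + 1)^(1/3)
x₀ = 1.33

x_1 = g(1.330000) = 1.325721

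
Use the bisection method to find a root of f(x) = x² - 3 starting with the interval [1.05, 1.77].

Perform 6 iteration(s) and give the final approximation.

f(x) = x² - 3
Initial interval: [1.05, 1.77]

Iteration 1:
  c_1 = (1.050000 + 1.770000)/2 = 1.410000
  f(c_1) = f(1.410000) = -1.011900
  f(a) × f(c) ≥ 0, new interval: [1.410000, 1.770000]
Iteration 2:
  c_2 = (1.410000 + 1.770000)/2 = 1.590000
  f(c_2) = f(1.590000) = -0.471900
  f(a) × f(c) ≥ 0, new interval: [1.590000, 1.770000]
Iteration 3:
  c_3 = (1.590000 + 1.770000)/2 = 1.680000
  f(c_3) = f(1.680000) = -0.177600
  f(a) × f(c) ≥ 0, new interval: [1.680000, 1.770000]
Iteration 4:
  c_4 = (1.680000 + 1.770000)/2 = 1.725000
  f(c_4) = f(1.725000) = -0.024375
  f(a) × f(c) ≥ 0, new interval: [1.725000, 1.770000]
Iteration 5:
  c_5 = (1.725000 + 1.770000)/2 = 1.747500
  f(c_5) = f(1.747500) = 0.053756
  f(a) × f(c) < 0, new interval: [1.725000, 1.747500]
Iteration 6:
  c_6 = (1.725000 + 1.747500)/2 = 1.736250
  f(c_6) = f(1.736250) = 0.014564
  f(a) × f(c) < 0, new interval: [1.725000, 1.736250]

After 6 iteration(s), the approximation is c_6 = 1.736250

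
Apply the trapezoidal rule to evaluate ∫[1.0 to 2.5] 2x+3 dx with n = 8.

f(x) = 2x+3
a = 1.0, b = 2.5, n = 8
h = (b - a)/n = 0.187500

Trapezoidal rule: (h/2)[f(x₀) + 2f(x₁) + 2f(x₂) + ... + f(xₙ)]

x_0 = 1.0000, f(x_0) = 5.000000, coefficient = 1
x_1 = 1.1875, f(x_1) = 5.375000, coefficient = 2
x_2 = 1.3750, f(x_2) = 5.750000, coefficient = 2
x_3 = 1.5625, f(x_3) = 6.125000, coefficient = 2
x_4 = 1.7500, f(x_4) = 6.500000, coefficient = 2
x_5 = 1.9375, f(x_5) = 6.875000, coefficient = 2
x_6 = 2.1250, f(x_6) = 7.250000, coefficient = 2
x_7 = 2.3125, f(x_7) = 7.625000, coefficient = 2
x_8 = 2.5000, f(x_8) = 8.000000, coefficient = 1

I ≈ (0.187500/2) × 104.000000 = 9.750000
Exact value: 9.750000
Error: 0.000000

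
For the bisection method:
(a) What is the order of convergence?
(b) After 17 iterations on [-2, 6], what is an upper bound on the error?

(a) Bisection has linear (order 1) convergence; the error is halved each step.

(b) Error bound = (b-a)/2^n = (6 - (-2))/2^{17}
    = 8/2^{17}

(a) 1 (linear); (b) error ≤ 6.10e-05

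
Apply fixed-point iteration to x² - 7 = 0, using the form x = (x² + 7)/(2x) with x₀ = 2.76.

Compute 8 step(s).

Equation: x² - 7 = 0
Fixed-point form: x = (x² + 7)/(2x)
x₀ = 2.76

x_1 = g(2.760000) = 2.648116
x_2 = g(2.648116) = 2.645752
x_3 = g(2.645752) = 2.645751
x_4 = g(2.645751) = 2.645751
x_5 = g(2.645751) = 2.645751
x_6 = g(2.645751) = 2.645751
x_7 = g(2.645751) = 2.645751
x_8 = g(2.645751) = 2.645751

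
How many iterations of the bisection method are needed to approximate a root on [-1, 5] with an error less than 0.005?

We need (b-a)/2^n ≤ 0.005
(5 - (-1))/2^n ≤ 0.005
6/2^n ≤ 0.005
2^n ≥ 1200
n ≥ log₂(1200) = 10.23
n ≥ 11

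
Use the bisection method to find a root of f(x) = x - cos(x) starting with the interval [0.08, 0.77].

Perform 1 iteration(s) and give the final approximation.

f(x) = x - cos(x)
Initial interval: [0.08, 0.77]

Iteration 1:
  c_1 = (0.080000 + 0.770000)/2 = 0.425000
  f(c_1) = f(0.425000) = -0.486039
  f(a) × f(c) ≥ 0, new interval: [0.425000, 0.770000]

After 1 iteration(s), the approximation is c_1 = 0.425000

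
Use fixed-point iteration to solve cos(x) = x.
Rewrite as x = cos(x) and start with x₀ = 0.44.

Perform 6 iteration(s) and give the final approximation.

Equation: cos(x) = x
Fixed-point form: x = cos(x)
x₀ = 0.44

x_1 = g(0.440000) = 0.904752
x_2 = g(0.904752) = 0.617881
x_3 = g(0.617881) = 0.815108
x_4 = g(0.815108) = 0.685790
x_5 = g(0.685790) = 0.773919
x_6 = g(0.773919) = 0.715177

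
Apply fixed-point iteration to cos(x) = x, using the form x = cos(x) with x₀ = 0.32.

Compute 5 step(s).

Equation: cos(x) = x
Fixed-point form: x = cos(x)
x₀ = 0.32

x_1 = g(0.320000) = 0.949235
x_2 = g(0.949235) = 0.582305
x_3 = g(0.582305) = 0.835197
x_4 = g(0.835197) = 0.671031
x_5 = g(0.671031) = 0.783181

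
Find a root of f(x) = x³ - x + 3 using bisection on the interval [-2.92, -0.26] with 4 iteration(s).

f(x) = x³ - x + 3
Initial interval: [-2.92, -0.26]

Iteration 1:
  c_1 = (-2.920000 + (-0.260000))/2 = -1.590000
  f(c_1) = f(-1.590000) = 0.570321
  f(a) × f(c) < 0, new interval: [-2.920000, -1.590000]
Iteration 2:
  c_2 = (-2.920000 + (-1.590000))/2 = -2.255000
  f(c_2) = f(-2.255000) = -6.211731
  f(a) × f(c) ≥ 0, new interval: [-2.255000, -1.590000]
Iteration 3:
  c_3 = (-2.255000 + (-1.590000))/2 = -1.922500
  f(c_3) = f(-1.922500) = -2.183072
  f(a) × f(c) ≥ 0, new interval: [-1.922500, -1.590000]
Iteration 4:
  c_4 = (-1.922500 + (-1.590000))/2 = -1.756250
  f(c_4) = f(-1.756250) = -0.660752
  f(a) × f(c) ≥ 0, new interval: [-1.756250, -1.590000]

After 4 iteration(s), the approximation is c_4 = -1.756250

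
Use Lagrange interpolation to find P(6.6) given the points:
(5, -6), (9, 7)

Lagrange interpolation formula:
P(x) = Σ yᵢ × Lᵢ(x)
where Lᵢ(x) = Π_{j≠i} (x - xⱼ)/(xᵢ - xⱼ)

L_0(6.6) = (6.6 - 9)/(5 - 9) = 0.600000
L_1(6.6) = (6.6 - 5)/(9 - 5) = 0.400000

P(6.6) = (-6)×L_0(6.6) + 7×L_1(6.6)
P(6.6) = -0.800000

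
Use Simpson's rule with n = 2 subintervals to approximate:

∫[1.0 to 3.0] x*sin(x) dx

f(x) = x*sin(x)
a = 1.0, b = 3.0, n = 2
h = (b - a)/n = 1.000000

Simpson's rule: (h/3)[f(x₀) + 4f(x₁) + 2f(x₂) + ... + f(xₙ)]

x_0 = 1.0000, f(x_0) = 0.841471, coefficient = 1
x_1 = 2.0000, f(x_1) = 1.818595, coefficient = 4
x_2 = 3.0000, f(x_2) = 0.423360, coefficient = 1

I ≈ (1.000000/3) × 8.539210 = 2.846403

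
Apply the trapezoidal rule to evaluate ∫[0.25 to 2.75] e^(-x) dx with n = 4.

f(x) = e^(-x)
a = 0.25, b = 2.75, n = 4
h = (b - a)/n = 0.625000

Trapezoidal rule: (h/2)[f(x₀) + 2f(x₁) + 2f(x₂) + ... + f(xₙ)]

x_0 = 0.2500, f(x_0) = 0.778801, coefficient = 1
x_1 = 0.8750, f(x_1) = 0.416862, coefficient = 2
x_2 = 1.5000, f(x_2) = 0.223130, coefficient = 2
x_3 = 2.1250, f(x_3) = 0.119433, coefficient = 2
x_4 = 2.7500, f(x_4) = 0.063928, coefficient = 1

I ≈ (0.625000/2) × 2.361579 = 0.737993
Exact value: 0.714873
Error: 0.023120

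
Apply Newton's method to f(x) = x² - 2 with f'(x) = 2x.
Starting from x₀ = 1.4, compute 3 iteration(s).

f(x) = x² - 2
f'(x) = 2x
x₀ = 1.4

Newton-Raphson formula: x_{n+1} = x_n - f(x_n)/f'(x_n)

Iteration 1:
  f(1.400000) = -0.040000
  f'(1.400000) = 2.800000
  x_1 = 1.400000 - (-0.040000)/2.800000 = 1.414286
Iteration 2:
  f(1.414286) = 0.000204
  f'(1.414286) = 2.828571
  x_2 = 1.414286 - 0.000204/2.828571 = 1.414214
Iteration 3:
  f(1.414214) = 0.000000
  f'(1.414214) = 2.828427
  x_3 = 1.414214 - 0.000000/2.828427 = 1.414214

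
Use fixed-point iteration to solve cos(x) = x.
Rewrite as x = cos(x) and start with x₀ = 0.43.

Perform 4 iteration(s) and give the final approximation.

Equation: cos(x) = x
Fixed-point form: x = cos(x)
x₀ = 0.43

x_1 = g(0.430000) = 0.908966
x_2 = g(0.908966) = 0.614562
x_3 = g(0.614562) = 0.817026
x_4 = g(0.817026) = 0.684393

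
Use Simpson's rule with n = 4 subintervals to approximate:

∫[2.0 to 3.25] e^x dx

f(x) = e^x
a = 2.0, b = 3.25, n = 4
h = (b - a)/n = 0.312500

Simpson's rule: (h/3)[f(x₀) + 4f(x₁) + 2f(x₂) + ... + f(xₙ)]

x_0 = 2.0000, f(x_0) = 7.389056, coefficient = 1
x_1 = 2.3125, f(x_1) = 10.099642, coefficient = 4
x_2 = 2.6250, f(x_2) = 13.804574, coefficient = 2
x_3 = 2.9375, f(x_3) = 18.868616, coefficient = 4
x_4 = 3.2500, f(x_4) = 25.790340, coefficient = 1

I ≈ (0.312500/3) × 176.661576 = 18.402248
Exact value: 18.401284
Error: 0.000964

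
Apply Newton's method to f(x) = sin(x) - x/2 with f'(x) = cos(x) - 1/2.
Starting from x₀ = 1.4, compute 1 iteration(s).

f(x) = sin(x) - x/2
f'(x) = cos(x) - 1/2
x₀ = 1.4

Newton-Raphson formula: x_{n+1} = x_n - f(x_n)/f'(x_n)

Iteration 1:
  f(1.400000) = 0.285450
  f'(1.400000) = -0.330033
  x_1 = 1.400000 - 0.285450/(-0.330033) = 2.264913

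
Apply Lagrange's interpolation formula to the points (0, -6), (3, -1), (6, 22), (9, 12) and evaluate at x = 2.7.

Lagrange interpolation formula:
P(x) = Σ yᵢ × Lᵢ(x)
where Lᵢ(x) = Π_{j≠i} (x - xⱼ)/(xᵢ - xⱼ)

L_0(2.7) = (2.7 - 3)/(0 - 3) × (2.7 - 6)/(0 - 6) × (2.7 - 9)/(0 - 9) = 0.038500
L_1(2.7) = (2.7 - 0)/(3 - 0) × (2.7 - 6)/(3 - 6) × (2.7 - 9)/(3 - 9) = 1.039500
L_2(2.7) = (2.7 - 0)/(6 - 0) × (2.7 - 3)/(6 - 3) × (2.7 - 9)/(6 - 9) = -0.094500
L_3(2.7) = (2.7 - 0)/(9 - 0) × (2.7 - 3)/(9 - 3) × (2.7 - 6)/(9 - 6) = 0.016500

P(2.7) = (-6)×L_0(2.7) + (-1)×L_1(2.7) + 22×L_2(2.7) + 12×L_3(2.7)
P(2.7) = -3.151500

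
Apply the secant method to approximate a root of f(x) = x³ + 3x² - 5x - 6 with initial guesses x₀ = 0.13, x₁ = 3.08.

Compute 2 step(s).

f(x) = x³ + 3x² - 5x - 6
x₀ = 0.13, x₁ = 3.08

Secant formula: x_{n+1} = x_n - f(x_n)(x_n - x_{n-1})/(f(x_n) - f(x_{n-1}))

Iteration 1:
  f(0.130000) = -6.597103
  f(3.080000) = 36.277312
  x_2 = 3.080000 - 36.277312×(3.080000 - 0.130000)/(36.277312 - (-6.597103))
       = 0.583918
Iteration 2:
  f(3.080000) = 36.277312
  f(0.583918) = -7.697616
  x_3 = 0.583918 - (-7.697616)×(0.583918 - 3.080000)/(-7.697616 - 36.277312)
       = 1.020846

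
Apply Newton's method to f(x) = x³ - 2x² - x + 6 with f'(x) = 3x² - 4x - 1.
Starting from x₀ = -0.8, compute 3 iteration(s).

f(x) = x³ - 2x² - x + 6
f'(x) = 3x² - 4x - 1
x₀ = -0.8

Newton-Raphson formula: x_{n+1} = x_n - f(x_n)/f'(x_n)

Iteration 1:
  f(-0.800000) = 5.008000
  f'(-0.800000) = 4.120000
  x_1 = -0.800000 - 5.008000/4.120000 = -2.015534
Iteration 2:
  f(-2.015534) = -8.297080
  f'(-2.015534) = 19.249268
  x_2 = -2.015534 - (-8.297080)/19.249268 = -1.584500
Iteration 3:
  f(-1.584500) = -1.414896
  f'(-1.584500) = 12.869927
  x_3 = -1.584500 - (-1.414896)/12.869927 = -1.474562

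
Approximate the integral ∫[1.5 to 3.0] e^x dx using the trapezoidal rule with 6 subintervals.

f(x) = e^x
a = 1.5, b = 3.0, n = 6
h = (b - a)/n = 0.250000

Trapezoidal rule: (h/2)[f(x₀) + 2f(x₁) + 2f(x₂) + ... + f(xₙ)]

x_0 = 1.5000, f(x_0) = 4.481689, coefficient = 1
x_1 = 1.7500, f(x_1) = 5.754603, coefficient = 2
x_2 = 2.0000, f(x_2) = 7.389056, coefficient = 2
x_3 = 2.2500, f(x_3) = 9.487736, coefficient = 2
x_4 = 2.5000, f(x_4) = 12.182494, coefficient = 2
x_5 = 2.7500, f(x_5) = 15.642632, coefficient = 2
x_6 = 3.0000, f(x_6) = 20.085537, coefficient = 1

I ≈ (0.250000/2) × 125.480267 = 15.685033
Exact value: 15.603848
Error: 0.081186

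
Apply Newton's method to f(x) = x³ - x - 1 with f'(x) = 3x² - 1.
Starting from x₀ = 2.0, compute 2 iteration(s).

f(x) = x³ - x - 1
f'(x) = 3x² - 1
x₀ = 2.0

Newton-Raphson formula: x_{n+1} = x_n - f(x_n)/f'(x_n)

Iteration 1:
  f(2.000000) = 5.000000
  f'(2.000000) = 11.000000
  x_1 = 2.000000 - 5.000000/11.000000 = 1.545455
Iteration 2:
  f(1.545455) = 1.145755
  f'(1.545455) = 6.165289
  x_2 = 1.545455 - 1.145755/6.165289 = 1.359615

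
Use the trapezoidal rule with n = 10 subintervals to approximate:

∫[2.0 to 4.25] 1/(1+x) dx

f(x) = 1/(1+x)
a = 2.0, b = 4.25, n = 10
h = (b - a)/n = 0.225000

Trapezoidal rule: (h/2)[f(x₀) + 2f(x₁) + 2f(x₂) + ... + f(xₙ)]

x_0 = 2.0000, f(x_0) = 0.333333, coefficient = 1
x_1 = 2.2250, f(x_1) = 0.310078, coefficient = 2
x_2 = 2.4500, f(x_2) = 0.289855, coefficient = 2
x_3 = 2.6750, f(x_3) = 0.272109, coefficient = 2
x_4 = 2.9000, f(x_4) = 0.256410, coefficient = 2
x_5 = 3.1250, f(x_5) = 0.242424, coefficient = 2
x_6 = 3.3500, f(x_6) = 0.229885, coefficient = 2
x_7 = 3.5750, f(x_7) = 0.218579, coefficient = 2
x_8 = 3.8000, f(x_8) = 0.208333, coefficient = 2
x_9 = 4.0250, f(x_9) = 0.199005, coefficient = 2
x_10 = 4.2500, f(x_10) = 0.190476, coefficient = 1

I ≈ (0.225000/2) × 4.977167 = 0.559931
Exact value: 0.559616
Error: 0.000315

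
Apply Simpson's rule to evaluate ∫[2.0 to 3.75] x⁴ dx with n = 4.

f(x) = x⁴
a = 2.0, b = 3.75, n = 4
h = (b - a)/n = 0.437500

Simpson's rule: (h/3)[f(x₀) + 4f(x₁) + 2f(x₂) + ... + f(xₙ)]

x_0 = 2.0000, f(x_0) = 16.000000, coefficient = 1
x_1 = 2.4375, f(x_1) = 35.300308, coefficient = 4
x_2 = 2.8750, f(x_2) = 68.320557, coefficient = 2
x_3 = 3.3125, f(x_3) = 120.399185, coefficient = 4
x_4 = 3.7500, f(x_4) = 197.753906, coefficient = 1

I ≈ (0.437500/3) × 973.192993 = 141.923978
Exact value: 141.915430
Error: 0.008548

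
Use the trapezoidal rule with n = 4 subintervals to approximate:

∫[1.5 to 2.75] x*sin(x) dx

f(x) = x*sin(x)
a = 1.5, b = 2.75, n = 4
h = (b - a)/n = 0.312500

Trapezoidal rule: (h/2)[f(x₀) + 2f(x₁) + 2f(x₂) + ... + f(xₙ)]

x_0 = 1.5000, f(x_0) = 1.496242, coefficient = 1
x_1 = 1.8125, f(x_1) = 1.759814, coefficient = 2
x_2 = 2.1250, f(x_2) = 1.806930, coefficient = 2
x_3 = 2.4375, f(x_3) = 1.577897, coefficient = 2
x_4 = 2.7500, f(x_4) = 1.049568, coefficient = 1

I ≈ (0.312500/2) × 12.835091 = 2.005483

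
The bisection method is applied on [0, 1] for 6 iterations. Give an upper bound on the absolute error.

Bisection error bound: |error| ≤ (b-a)/2^n
|error| ≤ (1 - 0)/2^6 = 1/2^6
|error| ≤ 0.0156250000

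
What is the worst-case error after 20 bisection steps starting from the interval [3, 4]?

Bisection error bound: |error| ≤ (b-a)/2^n
|error| ≤ (4 - 3)/2^20 = 1/2^20
|error| ≤ 0.0000009537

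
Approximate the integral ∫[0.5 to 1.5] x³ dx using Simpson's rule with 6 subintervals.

f(x) = x³
a = 0.5, b = 1.5, n = 6
h = (b - a)/n = 0.166667

Simpson's rule: (h/3)[f(x₀) + 4f(x₁) + 2f(x₂) + ... + f(xₙ)]

x_0 = 0.5000, f(x_0) = 0.125000, coefficient = 1
x_1 = 0.6667, f(x_1) = 0.296296, coefficient = 4
x_2 = 0.8333, f(x_2) = 0.578704, coefficient = 2
x_3 = 1.0000, f(x_3) = 1.000000, coefficient = 4
x_4 = 1.1667, f(x_4) = 1.587963, coefficient = 2
x_5 = 1.3333, f(x_5) = 2.370370, coefficient = 4
x_6 = 1.5000, f(x_6) = 3.375000, coefficient = 1

I ≈ (0.166667/3) × 22.500000 = 1.250000
Exact value: 1.250000
Error: 0.000000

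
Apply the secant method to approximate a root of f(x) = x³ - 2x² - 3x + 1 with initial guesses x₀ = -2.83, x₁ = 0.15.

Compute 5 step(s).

f(x) = x³ - 2x² - 3x + 1
x₀ = -2.83, x₁ = 0.15

Secant formula: x_{n+1} = x_n - f(x_n)(x_n - x_{n-1})/(f(x_n) - f(x_{n-1}))

Iteration 1:
  f(-2.830000) = -29.192987
  f(0.150000) = 0.508375
  x_2 = 0.150000 - 0.508375×(0.150000 - (-2.830000))/(0.508375 - (-29.192987))
       = 0.098994
Iteration 2:
  f(0.150000) = 0.508375
  f(0.098994) = 0.684390
  x_3 = 0.098994 - 0.684390×(0.098994 - 0.150000)/(0.684390 - 0.508375)
       = 0.297319
Iteration 3:
  f(0.098994) = 0.684390
  f(0.297319) = -0.042473
  x_4 = 0.297319 - (-0.042473)×(0.297319 - 0.098994)/(-0.042473 - 0.684390)
       = 0.285731
Iteration 4:
  f(0.297319) = -0.042473
  f(0.285731) = 0.002852
  x_5 = 0.285731 - 0.002852×(0.285731 - 0.297319)/(0.002852 - (-0.042473))
       = 0.286460
Iteration 5:
  f(0.285731) = 0.002852
  f(0.286460) = 0.000009
  x_6 = 0.286460 - 0.000009×(0.286460 - 0.285731)/(0.000009 - 0.002852)
       = 0.286462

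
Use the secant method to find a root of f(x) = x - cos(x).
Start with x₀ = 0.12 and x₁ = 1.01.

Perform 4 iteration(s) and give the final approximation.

f(x) = x - cos(x)
x₀ = 0.12, x₁ = 1.01

Secant formula: x_{n+1} = x_n - f(x_n)(x_n - x_{n-1})/(f(x_n) - f(x_{n-1}))

Iteration 1:
  f(0.120000) = -0.872809
  f(1.010000) = 0.478139
  x_2 = 1.010000 - 0.478139×(1.010000 - 0.120000)/(0.478139 - (-0.872809))
       = 0.695003
Iteration 2:
  f(1.010000) = 0.478139
  f(0.695003) = -0.073048
  x_3 = 0.695003 - (-0.073048)×(0.695003 - 1.010000)/(-0.073048 - 0.478139)
       = 0.736749
Iteration 3:
  f(0.695003) = -0.073048
  f(0.736749) = -0.003907
  x_4 = 0.736749 - (-0.003907)×(0.736749 - 0.695003)/(-0.003907 - (-0.073048))
       = 0.739108
Iteration 4:
  f(0.736749) = -0.003907
  f(0.739108) = 0.000039
  x_5 = 0.739108 - 0.000039×(0.739108 - 0.736749)/(0.000039 - (-0.003907))
       = 0.739085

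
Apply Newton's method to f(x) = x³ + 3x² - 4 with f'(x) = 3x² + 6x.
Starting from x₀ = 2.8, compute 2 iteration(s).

f(x) = x³ + 3x² - 4
f'(x) = 3x² + 6x
x₀ = 2.8

Newton-Raphson formula: x_{n+1} = x_n - f(x_n)/f'(x_n)

Iteration 1:
  f(2.800000) = 41.472000
  f'(2.800000) = 40.320000
  x_1 = 2.800000 - 41.472000/40.320000 = 1.771429
Iteration 2:
  f(1.771429) = 10.972548
  f'(1.771429) = 20.042449
  x_2 = 1.771429 - 10.972548/20.042449 = 1.223963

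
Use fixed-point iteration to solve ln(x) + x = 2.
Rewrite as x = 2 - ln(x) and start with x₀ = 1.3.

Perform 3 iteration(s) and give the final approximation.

Equation: ln(x) + x = 2
Fixed-point form: x = 2 - ln(x)
x₀ = 1.3

x_1 = g(1.300000) = 1.737636
x_2 = g(1.737636) = 1.447475
x_3 = g(1.447475) = 1.630180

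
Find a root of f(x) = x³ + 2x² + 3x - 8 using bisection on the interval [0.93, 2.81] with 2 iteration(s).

f(x) = x³ + 2x² + 3x - 8
Initial interval: [0.93, 2.81]

Iteration 1:
  c_1 = (0.930000 + 2.810000)/2 = 1.870000
  f(c_1) = f(1.870000) = 11.143003
  f(a) × f(c) < 0, new interval: [0.930000, 1.870000]
Iteration 2:
  c_2 = (0.930000 + 1.870000)/2 = 1.400000
  f(c_2) = f(1.400000) = 2.864000
  f(a) × f(c) < 0, new interval: [0.930000, 1.400000]

After 2 iteration(s), the approximation is c_2 = 1.400000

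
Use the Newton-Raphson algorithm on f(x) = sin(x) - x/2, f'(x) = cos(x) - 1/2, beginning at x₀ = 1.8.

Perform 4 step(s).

f(x) = sin(x) - x/2
f'(x) = cos(x) - 1/2
x₀ = 1.8

Newton-Raphson formula: x_{n+1} = x_n - f(x_n)/f'(x_n)

Iteration 1:
  f(1.800000) = 0.073848
  f'(1.800000) = -0.727202
  x_1 = 1.800000 - 0.073848/(-0.727202) = 1.901550
Iteration 2:
  f(1.901550) = -0.004977
  f'(1.901550) = -0.824756
  x_2 = 1.901550 - (-0.004977)/(-0.824756) = 1.895515
Iteration 3:
  f(1.895515) = -0.000017
  f'(1.895515) = -0.819042
  x_3 = 1.895515 - (-0.000017)/(-0.819042) = 1.895494
Iteration 4:
  f(1.895494) = 0.000000
  f'(1.895494) = -0.819023
  x_4 = 1.895494 - 0.000000/(-0.819023) = 1.895494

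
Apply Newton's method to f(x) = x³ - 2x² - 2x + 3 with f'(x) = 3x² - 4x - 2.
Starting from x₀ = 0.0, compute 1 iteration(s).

f(x) = x³ - 2x² - 2x + 3
f'(x) = 3x² - 4x - 2
x₀ = 0.0

Newton-Raphson formula: x_{n+1} = x_n - f(x_n)/f'(x_n)

Iteration 1:
  f(0.000000) = 3.000000
  f'(0.000000) = -2.000000
  x_1 = 0.000000 - 3.000000/(-2.000000) = 1.500000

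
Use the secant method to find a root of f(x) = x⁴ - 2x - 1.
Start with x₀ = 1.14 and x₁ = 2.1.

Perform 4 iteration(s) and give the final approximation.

f(x) = x⁴ - 2x - 1
x₀ = 1.14, x₁ = 2.1

Secant formula: x_{n+1} = x_n - f(x_n)(x_n - x_{n-1})/(f(x_n) - f(x_{n-1}))

Iteration 1:
  f(1.140000) = -1.591040
  f(2.100000) = 14.248100
  x_2 = 2.100000 - 14.248100×(2.100000 - 1.140000)/(14.248100 - (-1.591040))
       = 1.236432
Iteration 2:
  f(2.100000) = 14.248100
  f(1.236432) = -1.135745
  x_3 = 1.236432 - (-1.135745)×(1.236432 - 2.100000)/(-1.135745 - 14.248100)
       = 1.300187
Iteration 3:
  f(1.236432) = -1.135745
  f(1.300187) = -0.742633
  x_4 = 1.300187 - (-0.742633)×(1.300187 - 1.236432)/(-0.742633 - (-1.135745))
       = 1.420626
Iteration 4:
  f(1.300187) = -0.742633
  f(1.420626) = 0.231796
  x_5 = 1.420626 - 0.231796×(1.420626 - 1.300187)/(0.231796 - (-0.742633))
       = 1.391976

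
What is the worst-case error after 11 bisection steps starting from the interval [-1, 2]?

Bisection error bound: |error| ≤ (b-a)/2^n
|error| ≤ (2 - (-1))/2^11 = 3/2^11
|error| ≤ 0.0014648438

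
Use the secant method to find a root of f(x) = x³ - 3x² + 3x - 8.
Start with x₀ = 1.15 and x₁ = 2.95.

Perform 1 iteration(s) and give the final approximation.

f(x) = x³ - 3x² + 3x - 8
x₀ = 1.15, x₁ = 2.95

Secant formula: x_{n+1} = x_n - f(x_n)(x_n - x_{n-1})/(f(x_n) - f(x_{n-1}))

Iteration 1:
  f(1.150000) = -6.996625
  f(2.950000) = 0.414875
  x_2 = 2.950000 - 0.414875×(2.950000 - 1.150000)/(0.414875 - (-6.996625))
       = 2.849241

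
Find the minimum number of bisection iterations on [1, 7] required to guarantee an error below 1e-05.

We need (b-a)/2^n ≤ 1e-05
(7 - 1)/2^n ≤ 1e-05
6/2^n ≤ 1e-05
2^n ≥ 600000
n ≥ log₂(600000) = 19.19
n ≥ 20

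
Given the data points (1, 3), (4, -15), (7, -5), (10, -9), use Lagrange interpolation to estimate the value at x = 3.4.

Lagrange interpolation formula:
P(x) = Σ yᵢ × Lᵢ(x)
where Lᵢ(x) = Π_{j≠i} (x - xⱼ)/(xᵢ - xⱼ)

L_0(3.4) = (3.4 - 4)/(1 - 4) × (3.4 - 7)/(1 - 7) × (3.4 - 10)/(1 - 10) = 0.088000
L_1(3.4) = (3.4 - 1)/(4 - 1) × (3.4 - 7)/(4 - 7) × (3.4 - 10)/(4 - 10) = 1.056000
L_2(3.4) = (3.4 - 1)/(7 - 1) × (3.4 - 4)/(7 - 4) × (3.4 - 10)/(7 - 10) = -0.176000
L_3(3.4) = (3.4 - 1)/(10 - 1) × (3.4 - 4)/(10 - 4) × (3.4 - 7)/(10 - 7) = 0.032000

P(3.4) = 3×L_0(3.4) + (-15)×L_1(3.4) + (-5)×L_2(3.4) + (-9)×L_3(3.4)
P(3.4) = -14.984000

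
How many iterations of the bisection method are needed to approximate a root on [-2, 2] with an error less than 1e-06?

We need (b-a)/2^n ≤ 1e-06
(2 - (-2))/2^n ≤ 1e-06
4/2^n ≤ 1e-06
2^n ≥ 4000000
n ≥ log₂(4000000) = 21.93
n ≥ 22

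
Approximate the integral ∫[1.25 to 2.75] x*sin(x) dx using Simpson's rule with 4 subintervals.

f(x) = x*sin(x)
a = 1.25, b = 2.75, n = 4
h = (b - a)/n = 0.375000

Simpson's rule: (h/3)[f(x₀) + 4f(x₁) + 2f(x₂) + ... + f(xₙ)]

x_0 = 1.2500, f(x_0) = 1.186231, coefficient = 1
x_1 = 1.6250, f(x_1) = 1.622613, coefficient = 4
x_2 = 2.0000, f(x_2) = 1.818595, coefficient = 2
x_3 = 2.3750, f(x_3) = 1.647502, coefficient = 4
x_4 = 2.7500, f(x_4) = 1.049568, coefficient = 1

I ≈ (0.375000/3) × 18.953450 = 2.369181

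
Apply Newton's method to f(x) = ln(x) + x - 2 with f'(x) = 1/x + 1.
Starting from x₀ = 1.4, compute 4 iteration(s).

f(x) = ln(x) + x - 2
f'(x) = 1/x + 1
x₀ = 1.4

Newton-Raphson formula: x_{n+1} = x_n - f(x_n)/f'(x_n)

Iteration 1:
  f(1.400000) = -0.263528
  f'(1.400000) = 1.714286
  x_1 = 1.400000 - (-0.263528)/1.714286 = 1.553725
Iteration 2:
  f(1.553725) = -0.005621
  f'(1.553725) = 1.643615
  x_2 = 1.553725 - (-0.005621)/1.643615 = 1.557144
Iteration 3:
  f(1.557144) = -0.000002
  f'(1.557144) = 1.642201
  x_3 = 1.557144 - (-0.000002)/1.642201 = 1.557146
Iteration 4:
  f(1.557146) = 0.000000
  f'(1.557146) = 1.642201
  x_4 = 1.557146 - 0.000000/1.642201 = 1.557146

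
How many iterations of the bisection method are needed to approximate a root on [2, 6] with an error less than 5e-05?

We need (b-a)/2^n ≤ 5e-05
(6 - 2)/2^n ≤ 5e-05
4/2^n ≤ 5e-05
2^n ≥ 80000
n ≥ log₂(80000) = 16.29
n ≥ 17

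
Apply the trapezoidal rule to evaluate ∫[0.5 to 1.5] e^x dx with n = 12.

f(x) = e^x
a = 0.5, b = 1.5, n = 12
h = (b - a)/n = 0.083333

Trapezoidal rule: (h/2)[f(x₀) + 2f(x₁) + 2f(x₂) + ... + f(xₙ)]

x_0 = 0.5000, f(x_0) = 1.648721, coefficient = 1
x_1 = 0.5833, f(x_1) = 1.792002, coefficient = 2
x_2 = 0.6667, f(x_2) = 1.947734, coefficient = 2
x_3 = 0.7500, f(x_3) = 2.117000, coefficient = 2
x_4 = 0.8333, f(x_4) = 2.300976, coefficient = 2
x_5 = 0.9167, f(x_5) = 2.500940, coefficient = 2
x_6 = 1.0000, f(x_6) = 2.718282, coefficient = 2
x_7 = 1.0833, f(x_7) = 2.954512, coefficient = 2
x_8 = 1.1667, f(x_8) = 3.211271, coefficient = 2
x_9 = 1.2500, f(x_9) = 3.490343, coefficient = 2
x_10 = 1.3333, f(x_10) = 3.793668, coefficient = 2
x_11 = 1.4167, f(x_11) = 4.123353, coefficient = 2
x_12 = 1.5000, f(x_12) = 4.481689, coefficient = 1

I ≈ (0.083333/2) × 68.030569 = 2.834607
Exact value: 2.832968
Error: 0.001639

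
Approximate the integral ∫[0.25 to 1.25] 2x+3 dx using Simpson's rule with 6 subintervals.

f(x) = 2x+3
a = 0.25, b = 1.25, n = 6
h = (b - a)/n = 0.166667

Simpson's rule: (h/3)[f(x₀) + 4f(x₁) + 2f(x₂) + ... + f(xₙ)]

x_0 = 0.2500, f(x_0) = 3.500000, coefficient = 1
x_1 = 0.4167, f(x_1) = 3.833333, coefficient = 4
x_2 = 0.5833, f(x_2) = 4.166667, coefficient = 2
x_3 = 0.7500, f(x_3) = 4.500000, coefficient = 4
x_4 = 0.9167, f(x_4) = 4.833333, coefficient = 2
x_5 = 1.0833, f(x_5) = 5.166667, coefficient = 4
x_6 = 1.2500, f(x_6) = 5.500000, coefficient = 1

I ≈ (0.166667/3) × 81.000000 = 4.500000
Exact value: 4.500000
Error: 0.000000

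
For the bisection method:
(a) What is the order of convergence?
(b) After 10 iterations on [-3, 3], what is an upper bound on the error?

(a) Bisection has linear (order 1) convergence; the error is halved each step.

(b) Error bound = (b-a)/2^n = (3 - (-3))/2^{10}
    = 6/2^{10}

(a) 1 (linear); (b) error ≤ 5.86e-03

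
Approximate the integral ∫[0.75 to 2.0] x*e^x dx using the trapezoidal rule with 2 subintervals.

f(x) = x*e^x
a = 0.75, b = 2.0, n = 2
h = (b - a)/n = 0.625000

Trapezoidal rule: (h/2)[f(x₀) + 2f(x₁) + 2f(x₂) + ... + f(xₙ)]

x_0 = 0.7500, f(x_0) = 1.587750, coefficient = 1
x_1 = 1.3750, f(x_1) = 5.438230, coefficient = 2
x_2 = 2.0000, f(x_2) = 14.778112, coefficient = 1

I ≈ (0.625000/2) × 27.242323 = 8.513226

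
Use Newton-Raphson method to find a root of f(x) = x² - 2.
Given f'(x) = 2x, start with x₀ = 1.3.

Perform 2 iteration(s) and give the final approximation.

f(x) = x² - 2
f'(x) = 2x
x₀ = 1.3

Newton-Raphson formula: x_{n+1} = x_n - f(x_n)/f'(x_n)

Iteration 1:
  f(1.300000) = -0.310000
  f'(1.300000) = 2.600000
  x_1 = 1.300000 - (-0.310000)/2.600000 = 1.419231
Iteration 2:
  f(1.419231) = 0.014216
  f'(1.419231) = 2.838462
  x_2 = 1.419231 - 0.014216/2.838462 = 1.414222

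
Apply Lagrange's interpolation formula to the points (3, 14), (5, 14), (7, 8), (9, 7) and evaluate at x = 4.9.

Lagrange interpolation formula:
P(x) = Σ yᵢ × Lᵢ(x)
where Lᵢ(x) = Π_{j≠i} (x - xⱼ)/(xᵢ - xⱼ)

L_0(4.9) = (4.9 - 5)/(3 - 5) × (4.9 - 7)/(3 - 7) × (4.9 - 9)/(3 - 9) = 0.017937
L_1(4.9) = (4.9 - 3)/(5 - 3) × (4.9 - 7)/(5 - 7) × (4.9 - 9)/(5 - 9) = 1.022437
L_2(4.9) = (4.9 - 3)/(7 - 3) × (4.9 - 5)/(7 - 5) × (4.9 - 9)/(7 - 9) = -0.048687
L_3(4.9) = (4.9 - 3)/(9 - 3) × (4.9 - 5)/(9 - 5) × (4.9 - 7)/(9 - 7) = 0.008312

P(4.9) = 14×L_0(4.9) + 14×L_1(4.9) + 8×L_2(4.9) + 7×L_3(4.9)
P(4.9) = 14.233937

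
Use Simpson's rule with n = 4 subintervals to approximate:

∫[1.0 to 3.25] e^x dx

f(x) = e^x
a = 1.0, b = 3.25, n = 4
h = (b - a)/n = 0.562500

Simpson's rule: (h/3)[f(x₀) + 4f(x₁) + 2f(x₂) + ... + f(xₙ)]

x_0 = 1.0000, f(x_0) = 2.718282, coefficient = 1
x_1 = 1.5625, f(x_1) = 4.770733, coefficient = 4
x_2 = 2.1250, f(x_2) = 8.372897, coefficient = 2
x_3 = 2.6875, f(x_3) = 14.694893, coefficient = 4
x_4 = 3.2500, f(x_4) = 25.790340, coefficient = 1

I ≈ (0.562500/3) × 123.116920 = 23.084423
Exact value: 23.072058
Error: 0.012364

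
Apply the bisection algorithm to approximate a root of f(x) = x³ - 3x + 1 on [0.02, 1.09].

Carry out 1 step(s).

f(x) = x³ - 3x + 1
Initial interval: [0.02, 1.09]

Iteration 1:
  c_1 = (0.020000 + 1.090000)/2 = 0.555000
  f(c_1) = f(0.555000) = -0.494046
  f(a) × f(c) < 0, new interval: [0.020000, 0.555000]

After 1 iteration(s), the approximation is c_1 = 0.555000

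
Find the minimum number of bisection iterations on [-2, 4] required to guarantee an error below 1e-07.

We need (b-a)/2^n ≤ 1e-07
(4 - (-2))/2^n ≤ 1e-07
6/2^n ≤ 1e-07
2^n ≥ 60000000
n ≥ log₂(60000000) = 25.84
n ≥ 26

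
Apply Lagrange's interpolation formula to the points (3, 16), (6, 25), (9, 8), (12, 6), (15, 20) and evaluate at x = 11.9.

Lagrange interpolation formula:
P(x) = Σ yᵢ × Lᵢ(x)
where Lᵢ(x) = Π_{j≠i} (x - xⱼ)/(xᵢ - xⱼ)

L_0(11.9) = (11.9 - 6)/(3 - 6) × (11.9 - 9)/(3 - 9) × (11.9 - 12)/(3 - 12) × (11.9 - 15)/(3 - 15) = 0.002728
L_1(11.9) = (11.9 - 3)/(6 - 3) × (11.9 - 9)/(6 - 9) × (11.9 - 12)/(6 - 12) × (11.9 - 15)/(6 - 15) = -0.016463
L_2(11.9) = (11.9 - 3)/(9 - 3) × (11.9 - 6)/(9 - 6) × (11.9 - 12)/(9 - 12) × (11.9 - 15)/(9 - 15) = 0.050241
L_3(11.9) = (11.9 - 3)/(12 - 3) × (11.9 - 6)/(12 - 6) × (11.9 - 9)/(12 - 9) × (11.9 - 15)/(12 - 15) = 0.971327
L_4(11.9) = (11.9 - 3)/(15 - 3) × (11.9 - 6)/(15 - 6) × (11.9 - 9)/(15 - 9) × (11.9 - 12)/(15 - 12) = -0.007833

P(11.9) = 16×L_0(11.9) + 25×L_1(11.9) + 8×L_2(11.9) + 6×L_3(11.9) + 20×L_4(11.9)
P(11.9) = 5.705300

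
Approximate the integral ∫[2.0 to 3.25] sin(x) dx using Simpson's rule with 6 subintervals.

f(x) = sin(x)
a = 2.0, b = 3.25, n = 6
h = (b - a)/n = 0.208333

Simpson's rule: (h/3)[f(x₀) + 4f(x₁) + 2f(x₂) + ... + f(xₙ)]

x_0 = 2.0000, f(x_0) = 0.909297, coefficient = 1
x_1 = 2.2083, f(x_1) = 0.803564, coefficient = 4
x_2 = 2.4167, f(x_2) = 0.663080, coefficient = 2
x_3 = 2.6250, f(x_3) = 0.493920, coefficient = 4
x_4 = 2.8333, f(x_4) = 0.303400, coefficient = 2
x_5 = 3.0417, f(x_5) = 0.099760, coefficient = 4
x_6 = 3.2500, f(x_6) = -0.108195, coefficient = 1

I ≈ (0.208333/3) × 8.323040 = 0.577989
Exact value: 0.577983
Error: 0.000006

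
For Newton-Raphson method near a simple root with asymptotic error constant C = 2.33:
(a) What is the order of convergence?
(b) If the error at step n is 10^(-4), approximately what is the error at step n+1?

(a) Newton-Raphson has quadratic (order 2) convergence near simple roots.
    This means |e_{n+1}| ≈ C|e_n|².

(b) With |e_n| = 10^(-4) and C = 2.33:
    |e_{n+1}| ≈ 2.33 × (10^(-4))² = 2.33 × 10^(-8)

(a) 2 (quadratic); (b) |e_{n+1}| ≈ 2.330e-08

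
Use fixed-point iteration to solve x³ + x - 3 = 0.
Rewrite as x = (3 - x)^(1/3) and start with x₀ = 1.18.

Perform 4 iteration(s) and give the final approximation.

Equation: x³ + x - 3 = 0
Fixed-point form: x = (3 - x)^(1/3)
x₀ = 1.18

x_1 = g(1.180000) = 1.220929
x_2 = g(1.220929) = 1.211707
x_3 = g(1.211707) = 1.213797
x_4 = g(1.213797) = 1.213324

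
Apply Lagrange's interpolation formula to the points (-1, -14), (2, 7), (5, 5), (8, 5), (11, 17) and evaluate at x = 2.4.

Lagrange interpolation formula:
P(x) = Σ yᵢ × Lᵢ(x)
where Lᵢ(x) = Π_{j≠i} (x - xⱼ)/(xᵢ - xⱼ)

L_0(2.4) = (2.4 - 2)/(-1 - 2) × (2.4 - 5)/(-1 - 5) × (2.4 - 8)/(-1 - 8) × (2.4 - 11)/(-1 - 11) = -0.025765
L_1(2.4) = (2.4 - (-1))/(2 - (-1)) × (2.4 - 5)/(2 - 5) × (2.4 - 8)/(2 - 8) × (2.4 - 11)/(2 - 11) = 0.875997
L_2(2.4) = (2.4 - (-1))/(5 - (-1)) × (2.4 - 2)/(5 - 2) × (2.4 - 8)/(5 - 8) × (2.4 - 11)/(5 - 11) = 0.202153
L_3(2.4) = (2.4 - (-1))/(8 - (-1)) × (2.4 - 2)/(8 - 2) × (2.4 - 5)/(8 - 5) × (2.4 - 11)/(8 - 11) = -0.062571
L_4(2.4) = (2.4 - (-1))/(11 - (-1)) × (2.4 - 2)/(11 - 2) × (2.4 - 5)/(11 - 5) × (2.4 - 8)/(11 - 8) = 0.010186

P(2.4) = (-14)×L_0(2.4) + 7×L_1(2.4) + 5×L_2(2.4) + 5×L_3(2.4) + 17×L_4(2.4)
P(2.4) = 7.363753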